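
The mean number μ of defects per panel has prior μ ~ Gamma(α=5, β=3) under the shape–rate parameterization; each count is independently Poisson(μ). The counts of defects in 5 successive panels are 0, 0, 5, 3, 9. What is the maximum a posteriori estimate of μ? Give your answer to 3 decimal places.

μ̂_MAP = 2.625

Σxᵢ = 0+0+5+3+9 = 17, with n = 5.
Posterior ∝ μ^4e^(−3μ) · μ^17e^(−5μ) = μ^21e^(−8μ), i.e. Gamma(shape=22, rate=8).
The mode of a Gamma(a, b) with a ≥ 1 (shape–rate) is (a−1)/b = 21/8 ≈ 2.625.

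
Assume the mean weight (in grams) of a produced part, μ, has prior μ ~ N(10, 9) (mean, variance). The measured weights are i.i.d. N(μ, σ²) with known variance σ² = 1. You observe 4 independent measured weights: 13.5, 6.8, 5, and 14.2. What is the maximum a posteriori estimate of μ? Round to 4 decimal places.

μ̂_MAP = 9.8784

n = 4; x̄ = (13.5 + 6.8 + 5 + 14.2)/4 = 39.5/4 = 9.875.
For a Normal prior and Normal likelihood with known variance, the posterior is Normal; its mode equals its mean, the precision-weighted average.
Prior precision 1/σ₀² = 1/9; data precision n/σ² = 4/1 = 4.
μ̂ = ((1/9)·10 + 4·9.875) / (1/9 + 4) = (731/18)/(37/9) = 731/74 ≈ 9.8784.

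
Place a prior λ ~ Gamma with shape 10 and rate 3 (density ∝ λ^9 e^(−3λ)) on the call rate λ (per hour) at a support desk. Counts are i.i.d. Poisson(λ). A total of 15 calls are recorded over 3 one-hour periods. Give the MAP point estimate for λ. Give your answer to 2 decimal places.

λ̂_MAP = 4.00

Σxᵢ = 15, n = 3.
Posterior ∝ λ^9e^(−3λ) · λ^15e^(−3λ) = λ^24e^(−6λ), i.e. Gamma(shape=25, rate=6).
The mode of a Gamma(a, b) with a ≥ 1 (shape–rate) is (a−1)/b = 24/6 ≈ 4.00.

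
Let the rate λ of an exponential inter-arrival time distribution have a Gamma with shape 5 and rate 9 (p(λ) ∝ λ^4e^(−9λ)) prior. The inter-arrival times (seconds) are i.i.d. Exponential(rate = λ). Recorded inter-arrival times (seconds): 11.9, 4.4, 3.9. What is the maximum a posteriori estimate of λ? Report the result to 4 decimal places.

The Exponential(rate=λ) likelihood is ∝ λ^n e^(−λΣtᵢ). Here n = 3 and Σtᵢ = 11.9 + 4.4 + 3.9 = 20.2.
Posterior ∝ λ^4e^(−9λ) · λ^3e^(−20.2λ) = λ^7e^(−29.2λ), i.e. Gamma(8, 29.2).
Mode = (a−1)/b = 7/29.2 ≈ 0.2397.

λ̂_MAP = 0.2397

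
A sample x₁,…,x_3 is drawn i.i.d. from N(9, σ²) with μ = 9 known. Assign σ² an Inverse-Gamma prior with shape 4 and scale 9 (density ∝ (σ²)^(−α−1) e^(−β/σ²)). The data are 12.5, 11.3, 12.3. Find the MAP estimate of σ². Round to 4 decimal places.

Sum of squared deviations about the known mean: SS = (12.5−9)² + (11.3−9)² + (12.3−9)² = 28.43.
The Normal likelihood contributes (σ²)^(−n/2) exp(−SS/(2σ²)), so the posterior is Inverse-Gamma(α + n/2, β + SS/2) = Inverse-Gamma(5.5, 23.215).
The mode of Inverse-Gamma(a, b) is b/(a+1) = 23.215/6.5 ≈ 3.5715.

σ̂²_MAP = 3.5715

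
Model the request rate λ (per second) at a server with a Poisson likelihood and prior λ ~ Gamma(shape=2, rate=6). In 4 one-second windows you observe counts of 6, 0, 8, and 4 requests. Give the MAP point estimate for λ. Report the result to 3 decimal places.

λ̂_MAP = 1.900

Σxᵢ = 6+0+8+4 = 18, with n = 4.
Posterior ∝ λe^(−6λ) · λ^18e^(−4λ) = λ^19e^(−10λ), i.e. Gamma(shape=20, rate=10).
The mode of a Gamma(a, b) with a ≥ 1 (shape–rate) is (a−1)/b = 19/10 ≈ 1.900.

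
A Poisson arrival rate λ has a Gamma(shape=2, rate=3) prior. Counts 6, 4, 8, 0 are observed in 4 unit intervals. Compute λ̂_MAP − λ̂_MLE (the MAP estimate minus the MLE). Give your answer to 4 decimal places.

Σxᵢ = 18. Posterior is Gamma(20, 7); MAP = (20−1)/7 = 19/7 ≈ 2.71429.
MLE = x̄ = 18/4 ≈ 4.50000.
Difference = 19/7 − 18/4 = -25/14 ≈ -1.7857.

MAP − MLE = -1.7857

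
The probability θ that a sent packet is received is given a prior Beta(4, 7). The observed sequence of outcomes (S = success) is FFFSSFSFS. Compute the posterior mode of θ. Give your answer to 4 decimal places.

θ̂_MAP = 0.3889

Prior: Beta(4, 7).
Data: 4 successes in 9 trials (from the sequence). The binomial likelihood contributes θ^4(1−θ)^5, so the posterior is Beta(4+4, 7+5) = Beta(8, 12).
For Beta(a, b) with a, b > 1 the mode is (a−1)/(a+b−2) = 7/18 ≈ 0.3889.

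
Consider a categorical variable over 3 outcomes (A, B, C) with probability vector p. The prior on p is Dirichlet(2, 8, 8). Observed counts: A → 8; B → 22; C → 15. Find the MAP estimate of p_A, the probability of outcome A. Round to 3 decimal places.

MAP estimate of p_A = 0.150

The posterior is Dirichlet(αᵢ + nᵢ) = Dirichlet(10, 30, 23).
For a Dirichlet(a₁,…,a_K) with all aᵢ > 1, the mode has j-th component (aⱼ − 1)/(Σaᵢ − K).
Here Σaᵢ = 63 and K = 3, so p_A = (10 − 1)/(63 − 3) = 9/60 ≈ 0.150.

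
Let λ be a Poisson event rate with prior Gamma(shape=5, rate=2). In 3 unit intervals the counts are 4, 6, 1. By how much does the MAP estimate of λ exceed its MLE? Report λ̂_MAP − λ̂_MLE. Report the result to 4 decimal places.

MAP − MLE = -0.6667

Σxᵢ = 11. Posterior is Gamma(16, 5); MAP = (16−1)/5 = 15/5 ≈ 3.00000.
MLE = x̄ = 11/3 ≈ 3.66667.
Difference = 15/5 − 11/3 = -2/3 ≈ -0.6667.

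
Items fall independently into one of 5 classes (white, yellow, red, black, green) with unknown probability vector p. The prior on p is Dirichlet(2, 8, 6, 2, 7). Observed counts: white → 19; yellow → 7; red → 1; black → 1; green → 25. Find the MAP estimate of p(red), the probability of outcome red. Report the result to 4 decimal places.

MAP estimate of p(red) = 0.0822

The posterior is Dirichlet(αᵢ + nᵢ) = Dirichlet(21, 15, 7, 3, 32).
For a Dirichlet(a₁,…,a_K) with all aᵢ > 1, the mode has j-th component (aⱼ − 1)/(Σaᵢ − K).
Here Σaᵢ = 78 and K = 5, so p(red) = (7 − 1)/(78 − 5) = 6/73 ≈ 0.0822.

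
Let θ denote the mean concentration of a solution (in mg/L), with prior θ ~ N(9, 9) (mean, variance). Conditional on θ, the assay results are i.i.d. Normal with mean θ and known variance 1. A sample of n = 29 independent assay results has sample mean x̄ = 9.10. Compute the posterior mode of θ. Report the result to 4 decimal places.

n = 29, x̄ = 9.10.
For a Normal prior and Normal likelihood with known variance, the posterior is Normal; its mode equals its mean, the precision-weighted average.
Prior precision 1/σ₀² = 1/9; data precision n/σ² = 29/1 = 29.
θ̂ = ((1/9)·9 + 29·9.1) / (1/9 + 29) = 264.9/(262/9) = 23841/2620 ≈ 9.0996.

θ̂_MAP = 9.0996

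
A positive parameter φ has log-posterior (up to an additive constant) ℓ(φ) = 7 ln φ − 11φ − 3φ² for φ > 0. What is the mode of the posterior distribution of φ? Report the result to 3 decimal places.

φ̂_MAP = 0.500

ℓ'(φ) = 7/φ − 11 − 6φ. Setting this to zero and multiplying by φ: 6φ² + 11φ − 7 = 0.
φ = (−11 + √(11² + 4·6·7)) / (2·6) = (−11 + √289) / 12 = (−11 + 17)/12 = 1/2.
ℓ''(φ) = −7/φ² − 6 < 0, confirming a maximum.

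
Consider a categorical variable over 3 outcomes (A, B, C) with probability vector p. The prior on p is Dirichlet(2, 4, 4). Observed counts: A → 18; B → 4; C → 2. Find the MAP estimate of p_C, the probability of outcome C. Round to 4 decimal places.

MAP estimate of p_C = 0.1613

The posterior is Dirichlet(αᵢ + nᵢ) = Dirichlet(20, 8, 6).
For a Dirichlet(a₁,…,a_K) with all aᵢ > 1, the mode has j-th component (aⱼ − 1)/(Σaᵢ − K).
Here Σaᵢ = 34 and K = 3, so p_C = (6 − 1)/(34 − 3) = 5/31 ≈ 0.1613.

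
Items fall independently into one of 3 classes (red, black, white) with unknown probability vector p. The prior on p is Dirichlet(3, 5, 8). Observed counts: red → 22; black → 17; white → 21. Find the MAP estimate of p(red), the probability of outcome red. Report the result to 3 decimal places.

MAP estimate of p(red) = 0.329

The posterior is Dirichlet(αᵢ + nᵢ) = Dirichlet(25, 22, 29).
For a Dirichlet(a₁,…,a_K) with all aᵢ > 1, the mode has j-th component (aⱼ − 1)/(Σaᵢ − K).
Here Σaᵢ = 76 and K = 3, so p(red) = (25 − 1)/(76 − 3) = 24/73 ≈ 0.329.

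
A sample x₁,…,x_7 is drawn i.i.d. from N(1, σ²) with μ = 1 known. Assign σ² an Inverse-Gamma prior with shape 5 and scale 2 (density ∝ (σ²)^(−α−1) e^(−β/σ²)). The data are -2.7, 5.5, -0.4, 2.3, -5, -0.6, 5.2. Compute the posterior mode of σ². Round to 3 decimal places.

σ̂²_MAP = 5.147

Sum of squared deviations about the known mean: SS = (-2.7−1)² + (5.5−1)² + (-0.4−1)² + (2.3−1)² + (-5−1)² + (-0.6−1)² + (5.2−1)² = 93.79.
The Normal likelihood contributes (σ²)^(−n/2) exp(−SS/(2σ²)), so the posterior is Inverse-Gamma(α + n/2, β + SS/2) = Inverse-Gamma(8.5, 48.895).
The mode of Inverse-Gamma(a, b) is b/(a+1) = 48.895/9.5 ≈ 5.147.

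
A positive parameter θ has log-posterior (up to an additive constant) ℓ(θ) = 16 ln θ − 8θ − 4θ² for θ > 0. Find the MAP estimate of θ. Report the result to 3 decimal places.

ℓ'(θ) = 16/θ − 8 − 8θ. Setting this to zero and multiplying by θ: 8θ² + 8θ − 16 = 0.
θ = (−8 + √(8² + 4·8·16)) / (2·8) = (−8 + √576) / 16 = (−8 + 24)/16 = 1.
ℓ''(θ) = −16/θ² − 8 < 0, confirming a maximum.

θ̂_MAP = 1.000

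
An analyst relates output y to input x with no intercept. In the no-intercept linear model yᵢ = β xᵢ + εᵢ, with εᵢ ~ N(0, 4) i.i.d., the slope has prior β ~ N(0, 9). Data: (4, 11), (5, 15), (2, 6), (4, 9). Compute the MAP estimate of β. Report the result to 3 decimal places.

log p(β | y) = −Σ(yᵢ − βxᵢ)²/(2·4) − β²/(2·9) + const.
Setting the derivative to zero: Σxᵢ(yᵢ − βxᵢ)/4 − β/9 = 0, so β = Σxᵢyᵢ / (Σxᵢ² + σ²/τ²).
Σxᵢyᵢ = 4·11 + 5·15 + 2·6 + 4·9 = 167; Σxᵢ² = 61; σ²/τ² = 4/9.
β̂_MAP = 167 / (61 + 4/9) = 167/(553/9) = 1503/553 ≈ 2.718.

β̂_MAP = 2.718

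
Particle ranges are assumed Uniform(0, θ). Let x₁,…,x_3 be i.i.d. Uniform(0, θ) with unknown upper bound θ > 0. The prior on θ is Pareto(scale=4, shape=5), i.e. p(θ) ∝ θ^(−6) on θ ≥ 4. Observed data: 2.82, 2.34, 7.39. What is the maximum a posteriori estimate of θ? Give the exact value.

θ̂_MAP = 7.39

The Uniform(0, θ) likelihood is θ^(−n) for θ ≥ max(xᵢ), zero otherwise. Here max(xᵢ) = 7.39.
Posterior ∝ θ^(−6) · θ^(−3) = θ^(−9) on θ ≥ max(4, 7.39) = 7.39.
This density is strictly decreasing in θ, so the posterior mode lies at the lower boundary of the support.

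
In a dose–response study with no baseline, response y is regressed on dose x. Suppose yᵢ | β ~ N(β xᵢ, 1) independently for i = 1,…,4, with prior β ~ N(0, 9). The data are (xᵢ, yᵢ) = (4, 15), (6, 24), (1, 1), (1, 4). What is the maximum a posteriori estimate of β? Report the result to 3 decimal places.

β̂_MAP = 3.862

log p(β | y) = −Σ(yᵢ − βxᵢ)²/(2·1) − β²/(2·9) + const.
Setting the derivative to zero: Σxᵢ(yᵢ − βxᵢ)/1 − β/9 = 0, so β = Σxᵢyᵢ / (Σxᵢ² + σ²/τ²).
Σxᵢyᵢ = 4·15 + 6·24 + 1·1 + 1·4 = 209; Σxᵢ² = 54; σ²/τ² = 1/9.
β̂_MAP = 209 / (54 + 1/9) = 209/(487/9) = 1881/487 ≈ 3.862.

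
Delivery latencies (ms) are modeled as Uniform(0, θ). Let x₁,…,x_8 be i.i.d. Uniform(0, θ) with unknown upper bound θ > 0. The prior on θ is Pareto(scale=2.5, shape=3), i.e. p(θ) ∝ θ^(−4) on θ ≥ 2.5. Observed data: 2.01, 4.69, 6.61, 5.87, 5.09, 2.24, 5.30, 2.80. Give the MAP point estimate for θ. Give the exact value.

θ̂_MAP = 6.61

The Uniform(0, θ) likelihood is θ^(−n) for θ ≥ max(xᵢ), zero otherwise. Here max(xᵢ) = 6.61.
Posterior ∝ θ^(−4) · θ^(−8) = θ^(−12) on θ ≥ max(2.5, 6.61) = 6.61.
This density is strictly decreasing in θ, so the posterior mode lies at the lower boundary of the support.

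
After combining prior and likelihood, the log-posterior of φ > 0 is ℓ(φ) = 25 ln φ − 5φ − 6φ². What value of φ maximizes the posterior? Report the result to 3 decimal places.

φ̂_MAP = 1.250

ℓ'(φ) = 25/φ − 5 − 12φ. Setting this to zero and multiplying by φ: 12φ² + 5φ − 25 = 0.
φ = (−5 + √(5² + 4·12·25)) / (2·12) = (−5 + √1225) / 24 = (−5 + 35)/24 = 5/4.
ℓ''(φ) = −25/φ² − 12 < 0, confirming a maximum.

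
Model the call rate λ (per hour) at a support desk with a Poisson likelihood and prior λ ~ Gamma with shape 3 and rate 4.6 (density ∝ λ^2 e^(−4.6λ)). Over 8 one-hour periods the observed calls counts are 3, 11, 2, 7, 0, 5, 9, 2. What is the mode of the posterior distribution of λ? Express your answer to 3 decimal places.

λ̂_MAP = 3.254

Σxᵢ = 3+11+2+7+0+5+9+2 = 39, with n = 8.
Posterior ∝ λ^2e^(−4.6λ) · λ^39e^(−8λ) = λ^41e^(−12.6λ), i.e. Gamma(shape=42, rate=12.6).
The mode of a Gamma(a, b) with a ≥ 1 (shape–rate) is (a−1)/b = 41/12.6 ≈ 3.254.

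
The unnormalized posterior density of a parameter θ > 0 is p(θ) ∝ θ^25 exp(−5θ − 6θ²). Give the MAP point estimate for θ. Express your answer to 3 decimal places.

θ̂_MAP = 1.250

ℓ'(θ) = 25/θ − 5 − 12θ. Setting this to zero and multiplying by θ: 12θ² + 5θ − 25 = 0.
θ = (−5 + √(5² + 4·12·25)) / (2·12) = (−5 + √1225) / 24 = (−5 + 35)/24 = 5/4.
ℓ''(θ) = −25/θ² − 12 < 0, confirming a maximum.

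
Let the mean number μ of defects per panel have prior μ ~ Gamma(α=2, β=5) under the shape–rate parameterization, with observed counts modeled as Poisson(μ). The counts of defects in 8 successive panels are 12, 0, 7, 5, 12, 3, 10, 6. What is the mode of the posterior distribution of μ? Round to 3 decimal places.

Σxᵢ = 12+0+7+5+12+3+10+6 = 55, with n = 8.
Posterior ∝ μe^(−5μ) · μ^55e^(−8μ) = μ^56e^(−13μ), i.e. Gamma(shape=57, rate=13).
The mode of a Gamma(a, b) with a ≥ 1 (shape–rate) is (a−1)/b = 56/13 ≈ 4.308.

μ̂_MAP = 4.308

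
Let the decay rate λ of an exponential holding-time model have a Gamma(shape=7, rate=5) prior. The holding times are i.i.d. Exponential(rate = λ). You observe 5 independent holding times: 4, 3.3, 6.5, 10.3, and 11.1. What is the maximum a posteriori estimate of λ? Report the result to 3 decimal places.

λ̂_MAP = 0.274

The Exponential(rate=λ) likelihood is ∝ λ^n e^(−λΣtᵢ). Here n = 5 and Σtᵢ = 4 + 3.3 + 6.5 + 10.3 + 11.1 = 35.2.
Posterior ∝ λ^6e^(−5λ) · λ^5e^(−35.2λ) = λ^11e^(−40.2λ), i.e. Gamma(12, 40.2).
Mode = (a−1)/b = 11/40.2 ≈ 0.274.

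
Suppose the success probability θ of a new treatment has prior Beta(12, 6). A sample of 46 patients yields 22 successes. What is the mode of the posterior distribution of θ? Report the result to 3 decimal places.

θ̂_MAP = 0.532

Prior: Beta(12, 6).
Data: 22 successes in 46 trials. The binomial likelihood contributes θ^22(1−θ)^24, so the posterior is Beta(12+22, 6+24) = Beta(34, 30).
For Beta(a, b) with a, b > 1 the mode is (a−1)/(a+b−2) = 33/62 ≈ 0.532.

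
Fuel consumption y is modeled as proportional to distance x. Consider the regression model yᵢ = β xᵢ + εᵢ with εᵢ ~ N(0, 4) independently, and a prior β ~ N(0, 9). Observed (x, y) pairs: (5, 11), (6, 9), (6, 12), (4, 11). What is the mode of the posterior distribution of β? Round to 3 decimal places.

log p(β | y) = −Σ(yᵢ − βxᵢ)²/(2·4) − β²/(2·9) + const.
Setting the derivative to zero: Σxᵢ(yᵢ − βxᵢ)/4 − β/9 = 0, so β = Σxᵢyᵢ / (Σxᵢ² + σ²/τ²).
Σxᵢyᵢ = 5·11 + 6·9 + 6·12 + 4·11 = 225; Σxᵢ² = 113; σ²/τ² = 4/9.
β̂_MAP = 225 / (113 + 4/9) = 225/(1021/9) = 2025/1021 ≈ 1.983.

β̂_MAP = 1.983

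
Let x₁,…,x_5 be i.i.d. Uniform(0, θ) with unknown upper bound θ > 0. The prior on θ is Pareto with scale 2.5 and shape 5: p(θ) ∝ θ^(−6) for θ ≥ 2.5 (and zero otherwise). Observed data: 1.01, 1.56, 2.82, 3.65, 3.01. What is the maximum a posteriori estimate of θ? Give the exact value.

θ̂_MAP = 3.65

The Uniform(0, θ) likelihood is θ^(−n) for θ ≥ max(xᵢ), zero otherwise. Here max(xᵢ) = 3.65.
Posterior ∝ θ^(−6) · θ^(−5) = θ^(−11) on θ ≥ max(2.5, 3.65) = 3.65.
This density is strictly decreasing in θ, so the posterior mode lies at the lower boundary of the support.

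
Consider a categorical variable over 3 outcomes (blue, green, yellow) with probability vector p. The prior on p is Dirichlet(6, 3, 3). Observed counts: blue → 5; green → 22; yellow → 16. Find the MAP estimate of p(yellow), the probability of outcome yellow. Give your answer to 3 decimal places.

The posterior is Dirichlet(αᵢ + nᵢ) = Dirichlet(11, 25, 19).
For a Dirichlet(a₁,…,a_K) with all aᵢ > 1, the mode has j-th component (aⱼ − 1)/(Σaᵢ − K).
Here Σaᵢ = 55 and K = 3, so p(yellow) = (19 − 1)/(55 − 3) = 18/52 ≈ 0.346.

MAP estimate of p(yellow) = 0.346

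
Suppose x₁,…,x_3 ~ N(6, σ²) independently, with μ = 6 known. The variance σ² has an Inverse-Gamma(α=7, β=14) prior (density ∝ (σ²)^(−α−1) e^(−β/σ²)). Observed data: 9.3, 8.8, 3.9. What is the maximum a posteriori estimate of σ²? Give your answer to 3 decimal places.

σ̂²_MAP = 2.692

Sum of squared deviations about the known mean: SS = (9.3−6)² + (8.8−6)² + (3.9−6)² = 23.14.
The Normal likelihood contributes (σ²)^(−n/2) exp(−SS/(2σ²)), so the posterior is Inverse-Gamma(α + n/2, β + SS/2) = Inverse-Gamma(8.5, 25.57).
The mode of Inverse-Gamma(a, b) is b/(a+1) = 25.57/9.5 ≈ 2.692.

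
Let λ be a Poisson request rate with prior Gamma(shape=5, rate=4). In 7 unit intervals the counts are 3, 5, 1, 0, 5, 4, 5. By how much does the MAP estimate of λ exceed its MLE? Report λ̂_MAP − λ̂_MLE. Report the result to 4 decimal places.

MAP − MLE = -0.8312

Σxᵢ = 23. Posterior is Gamma(28, 11); MAP = (28−1)/11 = 27/11 ≈ 2.45455.
MLE = x̄ = 23/7 ≈ 3.28571.
Difference = 27/11 − 23/7 = -64/77 ≈ -0.8312.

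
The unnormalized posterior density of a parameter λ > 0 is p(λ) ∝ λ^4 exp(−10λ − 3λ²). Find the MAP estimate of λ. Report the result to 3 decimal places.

ℓ'(λ) = 4/λ − 10 − 6λ. Setting this to zero and multiplying by λ: 6λ² + 10λ − 4 = 0.
λ = (−10 + √(10² + 4·6·4)) / (2·6) = (−10 + √196) / 12 = (−10 + 14)/12 = 1/3.
ℓ''(λ) = −4/λ² − 6 < 0, confirming a maximum.

λ̂_MAP = 0.333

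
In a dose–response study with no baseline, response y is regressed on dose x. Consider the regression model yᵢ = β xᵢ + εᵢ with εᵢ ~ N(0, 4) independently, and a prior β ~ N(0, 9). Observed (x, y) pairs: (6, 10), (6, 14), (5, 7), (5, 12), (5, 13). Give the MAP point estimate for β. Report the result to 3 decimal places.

log p(β | y) = −Σ(yᵢ − βxᵢ)²/(2·4) − β²/(2·9) + const.
Setting the derivative to zero: Σxᵢ(yᵢ − βxᵢ)/4 − β/9 = 0, so β = Σxᵢyᵢ / (Σxᵢ² + σ²/τ²).
Σxᵢyᵢ = 6·10 + 6·14 + 5·7 + 5·12 + 5·13 = 304; Σxᵢ² = 147; σ²/τ² = 4/9.
β̂_MAP = 304 / (147 + 4/9) = 304/(1327/9) = 2736/1327 ≈ 2.062.

β̂_MAP = 2.062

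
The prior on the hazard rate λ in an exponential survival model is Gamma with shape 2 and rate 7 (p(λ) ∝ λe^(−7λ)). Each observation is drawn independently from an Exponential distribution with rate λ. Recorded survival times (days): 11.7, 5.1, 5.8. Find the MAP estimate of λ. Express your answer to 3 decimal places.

The Exponential(rate=λ) likelihood is ∝ λ^n e^(−λΣtᵢ). Here n = 3 and Σtᵢ = 11.7 + 5.1 + 5.8 = 22.6.
Posterior ∝ λe^(−7λ) · λ^3e^(−22.6λ) = λ^4e^(−29.6λ), i.e. Gamma(5, 29.6).
Mode = (a−1)/b = 4/29.6 ≈ 0.135.

λ̂_MAP = 0.135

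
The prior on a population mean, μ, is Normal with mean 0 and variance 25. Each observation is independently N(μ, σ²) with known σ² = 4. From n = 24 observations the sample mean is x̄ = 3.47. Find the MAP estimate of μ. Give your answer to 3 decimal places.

n = 24, x̄ = 3.47.
For a Normal prior and Normal likelihood with known variance, the posterior is Normal; its mode equals its mean, the precision-weighted average.
Prior precision 1/σ₀² = 1/25 = 0.04; data precision n/σ² = 24/4 = 6.
μ̂ = (0.04·0 + 6·3.47) / (0.04 + 6) = 20.82/6.04 = 1041/302 ≈ 3.447.

μ̂_MAP = 3.447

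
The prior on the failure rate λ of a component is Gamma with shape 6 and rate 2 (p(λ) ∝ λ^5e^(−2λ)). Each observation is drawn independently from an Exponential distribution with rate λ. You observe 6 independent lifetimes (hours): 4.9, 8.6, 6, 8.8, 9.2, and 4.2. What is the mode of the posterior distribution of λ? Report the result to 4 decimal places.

The Exponential(rate=λ) likelihood is ∝ λ^n e^(−λΣtᵢ). Here n = 6 and Σtᵢ = 4.9 + 8.6 + 6 + 8.8 + 9.2 + 4.2 = 41.7.
Posterior ∝ λ^5e^(−2λ) · λ^6e^(−41.7λ) = λ^11e^(−43.7λ), i.e. Gamma(12, 43.7).
Mode = (a−1)/b = 11/43.7 ≈ 0.2517.

λ̂_MAP = 0.2517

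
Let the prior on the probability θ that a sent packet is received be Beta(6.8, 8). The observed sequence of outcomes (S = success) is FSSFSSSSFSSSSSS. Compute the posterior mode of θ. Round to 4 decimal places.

θ̂_MAP = 0.6403

Prior: Beta(6.8, 8).
Data: 12 successes in 15 trials (from the sequence). The binomial likelihood contributes θ^12(1−θ)^3, so the posterior is Beta(6.8+12, 8+3) = Beta(18.8, 11).
For Beta(a, b) with a, b > 1 the mode is (a−1)/(a+b−2) = 17.8/27.8 ≈ 0.6403.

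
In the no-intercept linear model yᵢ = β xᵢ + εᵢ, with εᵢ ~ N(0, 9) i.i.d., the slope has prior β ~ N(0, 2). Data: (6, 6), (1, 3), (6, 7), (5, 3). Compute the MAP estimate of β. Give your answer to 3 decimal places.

log p(β | y) = −Σ(yᵢ − βxᵢ)²/(2·9) − β²/(2·2) + const.
Setting the derivative to zero: Σxᵢ(yᵢ − βxᵢ)/9 − β/2 = 0, so β = Σxᵢyᵢ / (Σxᵢ² + σ²/τ²).
Σxᵢyᵢ = 6·6 + 1·3 + 6·7 + 5·3 = 96; Σxᵢ² = 98; σ²/τ² = 4.5.
β̂_MAP = 96 / (98 + 4.5) = 96/102.5 ≈ 0.937.

β̂_MAP = 0.937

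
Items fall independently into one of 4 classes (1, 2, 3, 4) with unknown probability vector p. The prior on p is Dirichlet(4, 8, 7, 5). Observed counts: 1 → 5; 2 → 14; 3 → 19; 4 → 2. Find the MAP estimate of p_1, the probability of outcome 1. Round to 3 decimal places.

The posterior is Dirichlet(αᵢ + nᵢ) = Dirichlet(9, 22, 26, 7).
For a Dirichlet(a₁,…,a_K) with all aᵢ > 1, the mode has j-th component (aⱼ − 1)/(Σaᵢ − K).
Here Σaᵢ = 64 and K = 4, so p_1 = (9 − 1)/(64 − 4) = 8/60 ≈ 0.133.

MAP estimate: 0.133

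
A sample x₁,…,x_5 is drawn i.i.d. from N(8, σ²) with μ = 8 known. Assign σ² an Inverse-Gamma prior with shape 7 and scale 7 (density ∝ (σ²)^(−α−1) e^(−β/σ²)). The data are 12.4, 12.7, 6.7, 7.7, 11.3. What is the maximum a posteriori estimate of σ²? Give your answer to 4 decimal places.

Sum of squared deviations about the known mean: SS = (12.4−8)² + (12.7−8)² + (6.7−8)² + (7.7−8)² + (11.3−8)² = 54.12.
The Normal likelihood contributes (σ²)^(−n/2) exp(−SS/(2σ²)), so the posterior is Inverse-Gamma(α + n/2, β + SS/2) = Inverse-Gamma(9.5, 34.06).
The mode of Inverse-Gamma(a, b) is b/(a+1) = 34.06/10.5 ≈ 3.2438.

σ̂²_MAP = 3.2438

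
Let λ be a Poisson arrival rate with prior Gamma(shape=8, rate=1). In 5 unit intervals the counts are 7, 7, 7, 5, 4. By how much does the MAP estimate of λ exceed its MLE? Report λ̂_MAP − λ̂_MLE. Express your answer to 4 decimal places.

MAP − MLE = 0.1667

Σxᵢ = 30. Posterior is Gamma(38, 6); MAP = (38−1)/6 = 37/6 ≈ 6.16667.
MLE = x̄ = 30/5 ≈ 6.00000.
Difference = 37/6 − 30/5 = 1/6 ≈ 0.1667.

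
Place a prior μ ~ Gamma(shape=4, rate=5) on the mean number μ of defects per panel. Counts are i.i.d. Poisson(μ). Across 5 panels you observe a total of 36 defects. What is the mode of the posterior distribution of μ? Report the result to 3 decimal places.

Σxᵢ = 36, n = 5.
Posterior ∝ μ^3e^(−5μ) · μ^36e^(−5μ) = μ^39e^(−10μ), i.e. Gamma(shape=40, rate=10).
The mode of a Gamma(a, b) with a ≥ 1 (shape–rate) is (a−1)/b = 39/10 ≈ 3.900.

μ̂_MAP = 3.900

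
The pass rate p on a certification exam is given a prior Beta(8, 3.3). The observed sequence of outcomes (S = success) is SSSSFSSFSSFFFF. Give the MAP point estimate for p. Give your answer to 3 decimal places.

Prior: Beta(8, 3.3).
Data: 8 successes in 14 trials (from the sequence). The binomial likelihood contributes p^8(1−p)^6, so the posterior is Beta(8+8, 3.3+6) = Beta(16, 9.3).
For Beta(a, b) with a, b > 1 the mode is (a−1)/(a+b−2) = 15/23.3 ≈ 0.644.

p̂_MAP = 0.644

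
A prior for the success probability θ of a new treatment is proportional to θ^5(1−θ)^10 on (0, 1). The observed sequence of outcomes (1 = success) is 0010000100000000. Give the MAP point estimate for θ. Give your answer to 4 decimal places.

θ̂_MAP = 0.2258

The prior density ∝ θ^5(1−θ)^10 is the kernel of Beta(6, 11).
Data: 2 successes in 16 trials (from the sequence). The binomial likelihood contributes θ^2(1−θ)^14, so the posterior is Beta(6+2, 11+14) = Beta(8, 25).
For Beta(a, b) with a, b > 1 the mode is (a−1)/(a+b−2) = 7/31 ≈ 0.2258.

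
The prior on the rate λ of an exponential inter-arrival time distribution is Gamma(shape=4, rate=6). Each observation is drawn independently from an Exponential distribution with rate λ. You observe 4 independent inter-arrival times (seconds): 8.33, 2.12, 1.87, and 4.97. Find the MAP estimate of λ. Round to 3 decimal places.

The Exponential(rate=λ) likelihood is ∝ λ^n e^(−λΣtᵢ). Here n = 4 and Σtᵢ = 8.33 + 2.12 + 1.87 + 4.97 = 17.29.
Posterior ∝ λ^3e^(−6λ) · λ^4e^(−17.29λ) = λ^7e^(−23.29λ), i.e. Gamma(8, 23.29).
Mode = (a−1)/b = 7/23.29 ≈ 0.301.

λ̂_MAP = 0.301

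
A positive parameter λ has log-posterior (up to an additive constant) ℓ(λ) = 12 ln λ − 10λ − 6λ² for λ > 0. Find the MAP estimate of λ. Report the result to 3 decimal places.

ℓ'(λ) = 12/λ − 10 − 12λ. Setting this to zero and multiplying by λ: 12λ² + 10λ − 12 = 0.
λ = (−10 + √(10² + 4·12·12)) / (2·12) = (−10 + √676) / 24 = (−10 + 26)/24 = 2/3.
ℓ''(λ) = −12/λ² − 12 < 0, confirming a maximum.

λ̂_MAP = 0.667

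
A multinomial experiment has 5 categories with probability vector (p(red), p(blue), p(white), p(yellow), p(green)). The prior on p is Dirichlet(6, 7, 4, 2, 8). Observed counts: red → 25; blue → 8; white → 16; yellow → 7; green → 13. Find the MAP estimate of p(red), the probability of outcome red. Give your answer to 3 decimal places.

The posterior is Dirichlet(αᵢ + nᵢ) = Dirichlet(31, 15, 20, 9, 21).
For a Dirichlet(a₁,…,a_K) with all aᵢ > 1, the mode has j-th component (aⱼ − 1)/(Σaᵢ − K).
Here Σaᵢ = 96 and K = 5, so p(red) = (31 − 1)/(96 − 5) = 30/91 ≈ 0.330.

MAP estimate of p(red) = 0.330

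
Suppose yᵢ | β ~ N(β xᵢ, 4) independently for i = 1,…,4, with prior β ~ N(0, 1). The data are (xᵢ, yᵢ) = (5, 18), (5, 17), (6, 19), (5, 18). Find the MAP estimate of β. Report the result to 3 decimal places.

log p(β | y) = −Σ(yᵢ − βxᵢ)²/(2·4) − β²/(2·1) + const.
Setting the derivative to zero: Σxᵢ(yᵢ − βxᵢ)/4 − β/1 = 0, so β = Σxᵢyᵢ / (Σxᵢ² + σ²/τ²).
Σxᵢyᵢ = 5·18 + 5·17 + 6·19 + 5·18 = 379; Σxᵢ² = 111; σ²/τ² = 4.
β̂_MAP = 379 / (111 + 4) = 379/115 ≈ 3.296.

β̂_MAP = 3.296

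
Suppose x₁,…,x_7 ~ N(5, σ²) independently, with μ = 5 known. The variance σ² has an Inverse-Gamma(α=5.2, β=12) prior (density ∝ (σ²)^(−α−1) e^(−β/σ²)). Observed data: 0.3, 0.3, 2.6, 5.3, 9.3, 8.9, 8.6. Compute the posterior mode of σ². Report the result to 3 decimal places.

Sum of squared deviations about the known mean: SS = (0.3−5)² + (0.3−5)² + (2.6−5)² + (5.3−5)² + (9.3−5)² + (8.9−5)² + (8.6−5)² = 96.69.
The Normal likelihood contributes (σ²)^(−n/2) exp(−SS/(2σ²)), so the posterior is Inverse-Gamma(α + n/2, β + SS/2) = Inverse-Gamma(8.7, 60.345).
The mode of Inverse-Gamma(a, b) is b/(a+1) = 60.345/9.7 ≈ 6.221.

σ̂²_MAP = 6.221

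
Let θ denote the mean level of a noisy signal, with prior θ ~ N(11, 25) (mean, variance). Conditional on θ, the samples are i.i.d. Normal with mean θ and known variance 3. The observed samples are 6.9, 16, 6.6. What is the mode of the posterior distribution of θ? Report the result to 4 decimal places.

θ̂_MAP = 9.8782

n = 3; x̄ = (6.9 + 16 + 6.6)/3 = 29.5/3 = 59/6 ≈ 9.8333.
For a Normal prior and Normal likelihood with known variance, the posterior is Normal; its mode equals its mean, the precision-weighted average.
Prior precision 1/σ₀² = 1/25 = 0.04; data precision n/σ² = 3/3 = 1.
θ̂ = (0.04·11 + 1·(59/6)) / (0.04 + 1) = (1541/150)/1.04 = 1541/156 ≈ 9.8782.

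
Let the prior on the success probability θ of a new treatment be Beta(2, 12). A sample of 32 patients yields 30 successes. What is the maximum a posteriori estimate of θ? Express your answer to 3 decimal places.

Prior: Beta(2, 12).
Data: 30 successes in 32 trials. The binomial likelihood contributes θ^30(1−θ)^2, so the posterior is Beta(2+30, 12+2) = Beta(32, 14).
For Beta(a, b) with a, b > 1 the mode is (a−1)/(a+b−2) = 31/44 ≈ 0.705.

θ̂_MAP = 0.705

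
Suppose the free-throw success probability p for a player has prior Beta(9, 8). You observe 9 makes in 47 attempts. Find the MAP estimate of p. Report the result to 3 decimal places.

Prior: Beta(9, 8).
Data: 9 successes in 47 trials. The binomial likelihood contributes p^9(1−p)^38, so the posterior is Beta(9+9, 8+38) = Beta(18, 46).
For Beta(a, b) with a, b > 1 the mode is (a−1)/(a+b−2) = 17/62 ≈ 0.274.

p̂_MAP = 0.274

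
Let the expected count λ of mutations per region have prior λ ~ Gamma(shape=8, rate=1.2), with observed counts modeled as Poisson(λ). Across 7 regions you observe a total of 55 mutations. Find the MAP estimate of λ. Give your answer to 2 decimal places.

λ̂_MAP = 7.56

Σxᵢ = 55, n = 7.
Posterior ∝ λ^7e^(−1.2λ) · λ^55e^(−7λ) = λ^62e^(−8.2λ), i.e. Gamma(shape=63, rate=8.2).
The mode of a Gamma(a, b) with a ≥ 1 (shape–rate) is (a−1)/b = 62/8.2 ≈ 7.56.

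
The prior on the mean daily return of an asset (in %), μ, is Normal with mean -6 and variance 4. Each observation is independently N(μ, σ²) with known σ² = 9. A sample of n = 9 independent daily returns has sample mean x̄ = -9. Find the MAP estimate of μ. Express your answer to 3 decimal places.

μ̂_MAP = -8.400

n = 9, x̄ = -9.
For a Normal prior and Normal likelihood with known variance, the posterior is Normal; its mode equals its mean, the precision-weighted average.
Prior precision 1/σ₀² = 1/4 = 0.25; data precision n/σ² = 9/9 = 1.
μ̂ = (0.25·(-6) + 1·(-9)) / (0.25 + 1) = (-10.5)/1.25 = -8.400.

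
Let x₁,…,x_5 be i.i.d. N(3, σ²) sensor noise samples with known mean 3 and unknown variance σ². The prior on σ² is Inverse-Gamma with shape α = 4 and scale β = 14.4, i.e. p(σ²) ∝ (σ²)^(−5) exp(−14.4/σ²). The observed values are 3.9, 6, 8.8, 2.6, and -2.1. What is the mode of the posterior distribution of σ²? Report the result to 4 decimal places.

σ̂²_MAP = 6.5613

Sum of squared deviations about the known mean: SS = (3.9−3)² + (6−3)² + (8.8−3)² + (2.6−3)² + (-2.1−3)² = 69.62.
The Normal likelihood contributes (σ²)^(−n/2) exp(−SS/(2σ²)), so the posterior is Inverse-Gamma(α + n/2, β + SS/2) = Inverse-Gamma(6.5, 49.21).
The mode of Inverse-Gamma(a, b) is b/(a+1) = 49.21/7.5 ≈ 6.5613.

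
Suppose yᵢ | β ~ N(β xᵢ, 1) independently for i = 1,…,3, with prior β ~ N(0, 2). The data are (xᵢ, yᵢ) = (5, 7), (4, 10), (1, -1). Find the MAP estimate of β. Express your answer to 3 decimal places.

log p(β | y) = −Σ(yᵢ − βxᵢ)²/(2·1) − β²/(2·2) + const.
Setting the derivative to zero: Σxᵢ(yᵢ − βxᵢ)/1 − β/2 = 0, so β = Σxᵢyᵢ / (Σxᵢ² + σ²/τ²).
Σxᵢyᵢ = 5·7 + 4·10 + 1·(-1) = 74; Σxᵢ² = 42; σ²/τ² = 0.5.
β̂_MAP = 74 / (42 + 0.5) = 74/42.5 ≈ 1.741.

β̂_MAP = 1.741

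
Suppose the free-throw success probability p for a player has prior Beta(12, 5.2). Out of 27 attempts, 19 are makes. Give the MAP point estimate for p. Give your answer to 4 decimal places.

p̂_MAP = 0.7109

Prior: Beta(12, 5.2).
Data: 19 successes in 27 trials. The binomial likelihood contributes p^19(1−p)^8, so the posterior is Beta(12+19, 5.2+8) = Beta(31, 13.2).
For Beta(a, b) with a, b > 1 the mode is (a−1)/(a+b−2) = 30/42.2 ≈ 0.7109.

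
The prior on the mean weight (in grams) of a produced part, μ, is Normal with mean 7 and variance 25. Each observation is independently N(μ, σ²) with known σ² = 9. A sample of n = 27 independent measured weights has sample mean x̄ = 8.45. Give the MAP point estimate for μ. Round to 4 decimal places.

n = 27, x̄ = 8.45.
For a Normal prior and Normal likelihood with known variance, the posterior is Normal; its mode equals its mean, the precision-weighted average.
Prior precision 1/σ₀² = 1/25 = 0.04; data precision n/σ² = 27/9 = 3.
μ̂ = (0.04·7 + 3·8.45) / (0.04 + 3) = 25.63/3.04 = 2563/304 ≈ 8.4309.

μ̂_MAP = 8.4309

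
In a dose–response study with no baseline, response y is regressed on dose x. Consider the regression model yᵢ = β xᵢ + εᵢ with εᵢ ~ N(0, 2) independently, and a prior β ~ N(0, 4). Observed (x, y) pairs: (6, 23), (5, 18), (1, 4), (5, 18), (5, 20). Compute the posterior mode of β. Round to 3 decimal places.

β̂_MAP = 3.751

log p(β | y) = −Σ(yᵢ − βxᵢ)²/(2·2) − β²/(2·4) + const.
Setting the derivative to zero: Σxᵢ(yᵢ − βxᵢ)/2 − β/4 = 0, so β = Σxᵢyᵢ / (Σxᵢ² + σ²/τ²).
Σxᵢyᵢ = 6·23 + 5·18 + 1·4 + 5·18 + 5·20 = 422; Σxᵢ² = 112; σ²/τ² = 0.5.
β̂_MAP = 422 / (112 + 0.5) = 422/112.5 ≈ 3.751.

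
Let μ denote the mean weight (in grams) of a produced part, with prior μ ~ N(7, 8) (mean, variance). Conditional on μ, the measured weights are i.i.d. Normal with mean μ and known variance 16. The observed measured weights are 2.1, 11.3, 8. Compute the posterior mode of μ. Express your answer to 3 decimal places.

n = 3; x̄ = (2.1 + 11.3 + 8)/3 = 21.4/3 = 107/15 ≈ 7.1333.
For a Normal prior and Normal likelihood with known variance, the posterior is Normal; its mode equals its mean, the precision-weighted average.
Prior precision 1/σ₀² = 1/8 = 0.125; data precision n/σ² = 3/16 = 0.1875.
μ̂ = (0.125·7 + 0.1875·(107/15)) / (0.125 + 0.1875) = 2.2125/0.3125 = 7.080.

μ̂_MAP = 7.080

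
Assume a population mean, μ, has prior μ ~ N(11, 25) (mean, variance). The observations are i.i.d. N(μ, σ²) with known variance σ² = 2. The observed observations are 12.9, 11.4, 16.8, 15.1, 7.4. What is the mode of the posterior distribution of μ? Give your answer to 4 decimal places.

μ̂_MAP = 12.6929

n = 5; x̄ = (12.9 + 11.4 + 16.8 + 15.1 + 7.4)/5 = 63.6/5 = 12.72.
For a Normal prior and Normal likelihood with known variance, the posterior is Normal; its mode equals its mean, the precision-weighted average.
Prior precision 1/σ₀² = 1/25 = 0.04; data precision n/σ² = 5/2 = 2.5.
μ̂ = (0.04·11 + 2.5·12.72) / (0.04 + 2.5) = 32.24/2.54 = 1612/127 ≈ 12.6929.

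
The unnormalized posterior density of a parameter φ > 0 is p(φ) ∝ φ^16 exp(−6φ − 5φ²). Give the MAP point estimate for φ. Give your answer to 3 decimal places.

ℓ'(φ) = 16/φ − 6 − 10φ. Setting this to zero and multiplying by φ: 10φ² + 6φ − 16 = 0.
φ = (−6 + √(6² + 4·10·16)) / (2·10) = (−6 + √676) / 20 = (−6 + 26)/20 = 1.
ℓ''(φ) = −16/φ² − 10 < 0, confirming a maximum.

φ̂_MAP = 1.000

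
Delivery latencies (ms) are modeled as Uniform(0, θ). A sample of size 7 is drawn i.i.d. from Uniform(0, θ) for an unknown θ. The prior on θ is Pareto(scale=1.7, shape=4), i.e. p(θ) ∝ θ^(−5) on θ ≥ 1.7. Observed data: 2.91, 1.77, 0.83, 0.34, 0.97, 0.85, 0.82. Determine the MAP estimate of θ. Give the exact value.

θ̂_MAP = 2.91

The Uniform(0, θ) likelihood is θ^(−n) for θ ≥ max(xᵢ), zero otherwise. Here max(xᵢ) = 2.91.
Posterior ∝ θ^(−5) · θ^(−7) = θ^(−12) on θ ≥ max(1.7, 2.91) = 2.91.
This density is strictly decreasing in θ, so the posterior mode lies at the lower boundary of the support.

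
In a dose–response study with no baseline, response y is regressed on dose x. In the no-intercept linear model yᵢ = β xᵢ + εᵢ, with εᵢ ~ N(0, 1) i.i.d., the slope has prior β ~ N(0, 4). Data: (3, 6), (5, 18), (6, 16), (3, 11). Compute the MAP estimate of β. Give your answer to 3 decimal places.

β̂_MAP = 2.991

log p(β | y) = −Σ(yᵢ − βxᵢ)²/(2·1) − β²/(2·4) + const.
Setting the derivative to zero: Σxᵢ(yᵢ − βxᵢ)/1 − β/4 = 0, so β = Σxᵢyᵢ / (Σxᵢ² + σ²/τ²).
Σxᵢyᵢ = 3·6 + 5·18 + 6·16 + 3·11 = 237; Σxᵢ² = 79; σ²/τ² = 0.25.
β̂_MAP = 237 / (79 + 0.25) = 237/79.25 ≈ 2.991.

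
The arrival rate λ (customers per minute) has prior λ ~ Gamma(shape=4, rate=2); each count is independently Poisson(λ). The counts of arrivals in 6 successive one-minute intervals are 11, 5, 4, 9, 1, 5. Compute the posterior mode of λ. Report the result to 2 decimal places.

Σxᵢ = 11+5+4+9+1+5 = 35, with n = 6.
Posterior ∝ λ^3e^(−2λ) · λ^35e^(−6λ) = λ^38e^(−8λ), i.e. Gamma(shape=39, rate=8).
The mode of a Gamma(a, b) with a ≥ 1 (shape–rate) is (a−1)/b = 38/8 ≈ 4.75.

λ̂_MAP = 4.75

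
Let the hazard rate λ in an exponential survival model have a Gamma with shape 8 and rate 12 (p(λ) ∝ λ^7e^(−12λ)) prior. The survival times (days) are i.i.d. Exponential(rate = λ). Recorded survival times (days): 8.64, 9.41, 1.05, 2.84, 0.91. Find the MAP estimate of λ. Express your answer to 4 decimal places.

λ̂_MAP = 0.3443

The Exponential(rate=λ) likelihood is ∝ λ^n e^(−λΣtᵢ). Here n = 5 and Σtᵢ = 8.64 + 9.41 + 1.05 + 2.84 + 0.91 = 22.85.
Posterior ∝ λ^7e^(−12λ) · λ^5e^(−22.85λ) = λ^12e^(−34.85λ), i.e. Gamma(13, 34.85).
Mode = (a−1)/b = 12/34.85 ≈ 0.3443.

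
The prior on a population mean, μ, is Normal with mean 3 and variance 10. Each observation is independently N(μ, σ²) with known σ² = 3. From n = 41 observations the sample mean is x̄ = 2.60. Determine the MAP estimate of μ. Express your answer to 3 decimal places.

n = 41, x̄ = 2.60.
For a Normal prior and Normal likelihood with known variance, the posterior is Normal; its mode equals its mean, the precision-weighted average.
Prior precision 1/σ₀² = 1/10 = 0.1; data precision n/σ² = 41/3.
μ̂ = (0.1·3 + (41/3)·2.6) / (0.1 + 41/3) = (215/6)/(413/30) = 1075/413 ≈ 2.603.

μ̂_MAP = 2.603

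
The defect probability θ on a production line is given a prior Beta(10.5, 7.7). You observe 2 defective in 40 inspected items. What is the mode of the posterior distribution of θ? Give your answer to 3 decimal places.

θ̂_MAP = 0.205

Prior: Beta(10.5, 7.7).
Data: 2 successes in 40 trials. The binomial likelihood contributes θ^2(1−θ)^38, so the posterior is Beta(10.5+2, 7.7+38) = Beta(12.5, 45.7).
For Beta(a, b) with a, b > 1 the mode is (a−1)/(a+b−2) = 11.5/56.2 ≈ 0.205.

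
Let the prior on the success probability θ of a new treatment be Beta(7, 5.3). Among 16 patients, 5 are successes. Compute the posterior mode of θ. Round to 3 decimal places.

θ̂_MAP = 0.418

Prior: Beta(7, 5.3).
Data: 5 successes in 16 trials. The binomial likelihood contributes θ^5(1−θ)^11, so the posterior is Beta(7+5, 5.3+11) = Beta(12, 16.3).
For Beta(a, b) with a, b > 1 the mode is (a−1)/(a+b−2) = 11/26.3 ≈ 0.418.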